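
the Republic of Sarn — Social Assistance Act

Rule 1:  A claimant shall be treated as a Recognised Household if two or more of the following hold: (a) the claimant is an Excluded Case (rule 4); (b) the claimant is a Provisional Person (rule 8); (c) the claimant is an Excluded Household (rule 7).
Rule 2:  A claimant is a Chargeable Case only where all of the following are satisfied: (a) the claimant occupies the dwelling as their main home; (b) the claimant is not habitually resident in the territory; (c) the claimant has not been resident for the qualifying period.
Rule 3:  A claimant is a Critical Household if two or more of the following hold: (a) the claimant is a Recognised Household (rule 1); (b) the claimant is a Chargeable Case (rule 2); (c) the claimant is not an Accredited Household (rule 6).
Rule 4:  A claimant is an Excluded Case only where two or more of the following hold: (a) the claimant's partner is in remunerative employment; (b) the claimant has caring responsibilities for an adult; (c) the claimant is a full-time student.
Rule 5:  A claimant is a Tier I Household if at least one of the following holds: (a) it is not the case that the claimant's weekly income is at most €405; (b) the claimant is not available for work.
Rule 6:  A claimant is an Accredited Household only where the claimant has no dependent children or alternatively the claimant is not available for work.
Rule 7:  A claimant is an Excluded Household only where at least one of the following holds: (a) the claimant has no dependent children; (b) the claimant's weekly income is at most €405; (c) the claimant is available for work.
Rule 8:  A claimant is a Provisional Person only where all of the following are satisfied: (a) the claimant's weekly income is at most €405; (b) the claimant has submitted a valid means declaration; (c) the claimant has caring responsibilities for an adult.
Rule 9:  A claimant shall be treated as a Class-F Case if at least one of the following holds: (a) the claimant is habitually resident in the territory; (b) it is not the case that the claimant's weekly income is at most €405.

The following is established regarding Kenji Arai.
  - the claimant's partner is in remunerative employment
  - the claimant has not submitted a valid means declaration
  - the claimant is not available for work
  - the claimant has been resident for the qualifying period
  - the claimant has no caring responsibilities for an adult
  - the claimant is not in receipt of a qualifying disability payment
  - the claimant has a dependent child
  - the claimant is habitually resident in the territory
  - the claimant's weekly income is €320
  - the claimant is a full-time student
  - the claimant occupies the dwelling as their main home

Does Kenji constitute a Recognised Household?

Under rule 4: the claimant's partner is in remunerative employment? yes; the claimant has caring responsibilities for an adult? no; the claimant is a full-time student? yes — 2 of 3 hold (need ≥2) → satisfied.
Under rule 8: claimant's weekly income: €320 ≤ €405? yes; and the claimant has submitted a valid means declaration? no; and the claimant has caring responsibilities for an adult? no. So the claimant is not a Provisional Person.
Under rule 7: the claimant has no dependent children? no; or claimant's weekly income: €320 ≤ €405? yes; or the claimant is available for work? no. So the claimant is an Excluded Household.
Under rule 1: Excluded Case (rule 4)? yes; Provisional Person (rule 8)? no; Excluded Household (rule 7)? yes — 2 of 3 hold (need ≥2) → satisfied.

Yes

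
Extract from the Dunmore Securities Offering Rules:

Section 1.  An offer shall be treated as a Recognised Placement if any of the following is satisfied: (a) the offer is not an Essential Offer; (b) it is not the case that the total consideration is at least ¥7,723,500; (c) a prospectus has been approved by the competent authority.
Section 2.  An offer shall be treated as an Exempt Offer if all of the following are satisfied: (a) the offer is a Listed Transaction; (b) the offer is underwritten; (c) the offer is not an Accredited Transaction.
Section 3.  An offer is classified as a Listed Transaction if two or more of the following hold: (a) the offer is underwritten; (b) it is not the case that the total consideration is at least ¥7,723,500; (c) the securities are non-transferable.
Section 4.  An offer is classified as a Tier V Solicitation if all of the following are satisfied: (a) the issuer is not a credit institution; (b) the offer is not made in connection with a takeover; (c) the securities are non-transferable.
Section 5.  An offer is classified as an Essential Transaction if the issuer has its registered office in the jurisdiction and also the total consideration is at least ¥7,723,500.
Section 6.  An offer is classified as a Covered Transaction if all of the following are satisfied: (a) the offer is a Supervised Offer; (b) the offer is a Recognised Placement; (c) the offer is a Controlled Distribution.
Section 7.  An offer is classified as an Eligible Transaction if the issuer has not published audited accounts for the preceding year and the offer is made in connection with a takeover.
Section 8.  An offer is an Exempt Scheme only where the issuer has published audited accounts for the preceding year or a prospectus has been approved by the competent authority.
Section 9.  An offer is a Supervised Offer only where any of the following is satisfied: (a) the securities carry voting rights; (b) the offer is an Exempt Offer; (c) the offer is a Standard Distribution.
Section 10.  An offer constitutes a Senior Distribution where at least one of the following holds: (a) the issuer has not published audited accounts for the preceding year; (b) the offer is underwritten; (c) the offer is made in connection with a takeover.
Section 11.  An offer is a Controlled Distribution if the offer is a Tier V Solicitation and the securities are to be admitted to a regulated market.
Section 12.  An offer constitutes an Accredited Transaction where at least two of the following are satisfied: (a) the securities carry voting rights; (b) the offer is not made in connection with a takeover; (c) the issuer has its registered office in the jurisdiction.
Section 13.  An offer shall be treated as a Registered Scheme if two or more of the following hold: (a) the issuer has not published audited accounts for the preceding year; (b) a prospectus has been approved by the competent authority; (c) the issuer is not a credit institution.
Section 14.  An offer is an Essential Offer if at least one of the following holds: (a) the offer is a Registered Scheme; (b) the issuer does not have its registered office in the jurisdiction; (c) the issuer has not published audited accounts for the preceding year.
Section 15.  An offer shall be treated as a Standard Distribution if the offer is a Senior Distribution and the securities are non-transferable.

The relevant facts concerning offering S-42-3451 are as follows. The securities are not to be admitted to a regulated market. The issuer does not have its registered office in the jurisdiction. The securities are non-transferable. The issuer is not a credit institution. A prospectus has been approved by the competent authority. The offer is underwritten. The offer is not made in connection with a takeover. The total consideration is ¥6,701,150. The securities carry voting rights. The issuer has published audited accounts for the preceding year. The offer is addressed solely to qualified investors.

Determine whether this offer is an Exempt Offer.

section 3 — Listed Transaction: the offer is underwritten? yes; total consideration: ¥6,701,150 ≥ ¥7,723,500? no, so negated condition yes; the securities are non-transferable? yes — 3 of 3 hold (need ≥2) → satisfied.
section 12 — Accredited Transaction: the securities carry voting rights? yes; the offer is not made in connection with a takeover? yes; the issuer has its registered office in the jurisdiction? no — 2 of 3 hold (need ≥2) → satisfied.
section 2 — Exempt Offer: [Listed Transaction (section 3)? yes] AND [the offer is underwritten? yes] AND [not an Accredited Transaction (section 12)? no] → not satisfied.

No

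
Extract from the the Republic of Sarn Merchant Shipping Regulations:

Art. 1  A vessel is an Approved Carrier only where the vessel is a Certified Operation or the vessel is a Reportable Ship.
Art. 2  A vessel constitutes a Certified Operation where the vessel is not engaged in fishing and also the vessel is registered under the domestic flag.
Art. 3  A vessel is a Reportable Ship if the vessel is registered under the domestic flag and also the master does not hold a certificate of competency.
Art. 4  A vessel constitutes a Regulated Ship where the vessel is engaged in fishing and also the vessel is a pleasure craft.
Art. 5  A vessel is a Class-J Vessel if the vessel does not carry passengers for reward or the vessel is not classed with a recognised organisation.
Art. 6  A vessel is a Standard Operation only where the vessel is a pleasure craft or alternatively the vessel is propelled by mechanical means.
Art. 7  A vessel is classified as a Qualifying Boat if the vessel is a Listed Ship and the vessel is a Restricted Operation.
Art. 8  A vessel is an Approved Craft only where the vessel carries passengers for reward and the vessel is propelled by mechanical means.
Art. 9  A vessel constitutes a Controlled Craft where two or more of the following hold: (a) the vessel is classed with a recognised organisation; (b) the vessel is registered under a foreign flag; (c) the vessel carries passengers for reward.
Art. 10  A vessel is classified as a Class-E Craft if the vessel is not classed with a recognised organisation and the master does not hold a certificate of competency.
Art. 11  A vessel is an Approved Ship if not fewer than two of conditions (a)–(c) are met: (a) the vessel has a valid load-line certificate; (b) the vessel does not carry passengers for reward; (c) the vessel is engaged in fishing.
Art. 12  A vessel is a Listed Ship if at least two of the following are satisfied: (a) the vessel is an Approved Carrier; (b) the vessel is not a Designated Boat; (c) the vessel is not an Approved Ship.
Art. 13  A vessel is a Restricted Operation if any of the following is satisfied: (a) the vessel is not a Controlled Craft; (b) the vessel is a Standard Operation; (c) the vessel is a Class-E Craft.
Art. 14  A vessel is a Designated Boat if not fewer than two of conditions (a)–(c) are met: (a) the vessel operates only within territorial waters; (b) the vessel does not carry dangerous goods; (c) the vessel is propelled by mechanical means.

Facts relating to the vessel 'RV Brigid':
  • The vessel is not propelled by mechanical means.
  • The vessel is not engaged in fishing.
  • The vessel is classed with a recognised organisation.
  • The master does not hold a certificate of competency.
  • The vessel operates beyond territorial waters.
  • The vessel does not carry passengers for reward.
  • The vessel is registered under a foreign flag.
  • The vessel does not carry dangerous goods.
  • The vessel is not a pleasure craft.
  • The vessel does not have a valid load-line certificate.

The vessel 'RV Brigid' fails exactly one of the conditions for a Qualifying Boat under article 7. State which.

Under article 2: the vessel is not engaged in fishing? yes; and the vessel is registered under the domestic flag? no. So the vessel is not a Certified Operation.
Under article 3: the vessel is registered under the domestic flag? no; and the master does not hold a certificate of competency? yes. So the vessel is not a Reportable Ship.
Under article 1: Certified Operation (article 2)? no; or Reportable Ship (article 3)? no. So the vessel is not an Approved Carrier.
Under article 14: the vessel operates only within territorial waters? no; the vessel does not carry dangerous goods? yes; the vessel is propelled by mechanical means? no — 1 of 3 hold (need ≥2) → not satisfied.
Under article 11: the vessel has a valid load-line certificate? no; the vessel does not carry passengers for reward? yes; the vessel is engaged in fishing? no — 1 of 3 hold (need ≥2) → not satisfied.
Under article 12: Approved Carrier (article 1)? no; not a Designated Boat (article 14)? yes; not an Approved Ship (article 11)? yes — 2 of 3 hold (need ≥2) → satisfied.
Under article 9: the vessel is classed with a recognised organisation? yes; the vessel is registered under a foreign flag? yes; the vessel carries passengers for reward? no — 2 of 3 hold (need ≥2) → satisfied.
Under article 6: the vessel is a pleasure craft? no; or the vessel is propelled by mechanical means? no. So the vessel is not a Standard Operation.
Under article 10: the vessel is not classed with a recognised organisation? no; and the master does not hold a certificate of competency? yes. So the vessel is not a Class-E Craft.
Under article 13: not a Controlled Craft (article 9)? no; or Standard Operation (article 6)? no; or Class-E Craft (article 10)? no. So the vessel is not a Restricted Operation.
Under article 7: Listed Ship (article 12)? yes; and Restricted Operation (article 13)? no. So the vessel is not a Qualifying Boat.

Restricted Operation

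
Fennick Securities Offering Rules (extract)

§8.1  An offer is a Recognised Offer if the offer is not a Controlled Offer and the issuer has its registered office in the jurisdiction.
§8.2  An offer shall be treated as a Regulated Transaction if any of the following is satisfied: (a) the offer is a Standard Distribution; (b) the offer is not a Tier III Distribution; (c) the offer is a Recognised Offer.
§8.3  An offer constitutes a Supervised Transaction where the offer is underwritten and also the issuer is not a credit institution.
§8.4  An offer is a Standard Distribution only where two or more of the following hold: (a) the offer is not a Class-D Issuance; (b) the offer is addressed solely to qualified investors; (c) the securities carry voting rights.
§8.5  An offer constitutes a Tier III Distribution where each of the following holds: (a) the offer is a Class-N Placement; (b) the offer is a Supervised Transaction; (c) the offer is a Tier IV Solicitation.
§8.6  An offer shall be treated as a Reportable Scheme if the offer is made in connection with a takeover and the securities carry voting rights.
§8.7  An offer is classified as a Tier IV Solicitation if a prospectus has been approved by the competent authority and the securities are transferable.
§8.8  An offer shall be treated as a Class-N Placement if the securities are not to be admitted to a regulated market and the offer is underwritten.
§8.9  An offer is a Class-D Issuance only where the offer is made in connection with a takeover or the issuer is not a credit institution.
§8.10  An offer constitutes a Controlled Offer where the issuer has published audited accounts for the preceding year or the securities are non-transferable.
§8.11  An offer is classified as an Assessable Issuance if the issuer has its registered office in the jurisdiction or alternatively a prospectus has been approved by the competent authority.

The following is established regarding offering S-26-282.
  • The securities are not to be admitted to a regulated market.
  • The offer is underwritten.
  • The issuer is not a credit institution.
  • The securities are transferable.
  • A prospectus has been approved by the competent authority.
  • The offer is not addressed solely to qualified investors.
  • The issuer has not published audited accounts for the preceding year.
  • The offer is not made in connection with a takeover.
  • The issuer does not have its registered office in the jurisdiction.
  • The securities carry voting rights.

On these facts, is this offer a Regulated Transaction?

No

Under §8.9: the offer is made in connection with a takeover? no; or the issuer is not a credit institution? yes. So the offer is a Class-D Issuance.
Under §8.4: not a Class-D Issuance (§8.9)? no; the offer is addressed solely to qualified investors? no; the securities carry voting rights? yes — 1 of 3 hold (need ≥2) → not satisfied.
Under §8.8: the securities are not to be admitted to a regulated market? yes; and the offer is underwritten? yes. So the offer is a Class-N Placement.
Under §8.3: the offer is underwritten? yes; and the issuer is not a credit institution? yes. So the offer is a Supervised Transaction.
Under §8.7: a prospectus has been approved by the competent authority? yes; and the securities are transferable? yes. So the offer is a Tier IV Solicitation.
Under §8.5: Class-N Placement (§8.8)? yes; and Supervised Transaction (§8.3)? yes; and Tier IV Solicitation (§8.7)? yes. So the offer is a Tier III Distribution.
Under §8.10: the issuer has published audited accounts for the preceding year? no; or the securities are non-transferable? no. So the offer is not a Controlled Offer.
Under §8.1: not a Controlled Offer (§8.10)? yes; and the issuer has its registered office in the jurisdiction? no. So the offer is not a Recognised Offer.
Under §8.2: Standard Distribution (§8.4)? no; or not a Tier III Distribution (§8.5)? no; or Recognised Offer (§8.1)? no. So the offer is not a Regulated Transaction.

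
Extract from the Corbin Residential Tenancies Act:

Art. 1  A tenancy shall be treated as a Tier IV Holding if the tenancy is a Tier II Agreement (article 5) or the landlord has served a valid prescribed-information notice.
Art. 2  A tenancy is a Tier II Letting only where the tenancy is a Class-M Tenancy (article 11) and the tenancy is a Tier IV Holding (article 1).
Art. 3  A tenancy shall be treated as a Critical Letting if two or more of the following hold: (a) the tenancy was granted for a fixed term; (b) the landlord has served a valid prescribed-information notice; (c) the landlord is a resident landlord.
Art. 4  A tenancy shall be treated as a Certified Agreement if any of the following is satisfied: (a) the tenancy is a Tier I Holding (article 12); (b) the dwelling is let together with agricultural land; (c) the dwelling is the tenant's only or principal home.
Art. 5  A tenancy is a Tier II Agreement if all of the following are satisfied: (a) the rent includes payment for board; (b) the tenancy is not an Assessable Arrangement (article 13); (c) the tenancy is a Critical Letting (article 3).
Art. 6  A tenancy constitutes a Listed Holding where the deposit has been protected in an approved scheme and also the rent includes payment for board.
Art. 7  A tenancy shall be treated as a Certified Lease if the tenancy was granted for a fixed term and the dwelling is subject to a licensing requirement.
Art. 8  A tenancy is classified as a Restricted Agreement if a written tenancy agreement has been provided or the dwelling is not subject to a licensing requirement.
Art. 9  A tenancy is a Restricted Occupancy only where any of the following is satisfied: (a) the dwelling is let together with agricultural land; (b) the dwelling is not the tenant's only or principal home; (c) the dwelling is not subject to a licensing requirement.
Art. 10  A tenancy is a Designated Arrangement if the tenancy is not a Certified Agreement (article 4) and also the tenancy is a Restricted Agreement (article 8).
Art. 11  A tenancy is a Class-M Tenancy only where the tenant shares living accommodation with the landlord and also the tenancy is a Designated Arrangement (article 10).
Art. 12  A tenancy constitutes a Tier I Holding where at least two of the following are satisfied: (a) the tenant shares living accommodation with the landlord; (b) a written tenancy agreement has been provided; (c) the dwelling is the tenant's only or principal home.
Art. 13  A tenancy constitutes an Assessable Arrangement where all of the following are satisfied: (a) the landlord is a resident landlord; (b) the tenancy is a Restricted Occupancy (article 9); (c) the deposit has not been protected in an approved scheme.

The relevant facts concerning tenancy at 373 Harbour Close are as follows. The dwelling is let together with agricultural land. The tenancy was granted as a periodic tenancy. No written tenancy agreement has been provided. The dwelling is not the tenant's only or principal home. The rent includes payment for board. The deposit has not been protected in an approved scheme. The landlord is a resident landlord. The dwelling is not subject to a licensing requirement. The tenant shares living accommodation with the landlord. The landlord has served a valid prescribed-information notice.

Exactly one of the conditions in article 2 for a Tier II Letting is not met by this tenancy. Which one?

article 12 — Tier I Holding: the tenant shares living accommodation with the landlord? yes; a written tenancy agreement has been provided? no; the dwelling is the tenant's only or principal home? no — 1 of 3 hold (need ≥2) → not satisfied.
article 4 — Certified Agreement: [Tier I Holding (article 12)? no] OR [the dwelling is let together with agricultural land? yes] OR [the dwelling is the tenant's only or principal home? no] → satisfied.
article 8 — Restricted Agreement: [a written tenancy agreement has been provided? no] OR [the dwelling is not subject to a licensing requirement? yes] → satisfied.
article 10 — Designated Arrangement: [not a Certified Agreement (article 4)? no] AND [Restricted Agreement (article 8)? yes] → not satisfied.
article 11 — Class-M Tenancy: [the tenant shares living accommodation with the landlord? yes] AND [Designated Arrangement (article 10)? no] → not satisfied.
article 9 — Restricted Occupancy: [the dwelling is let together with agricultural land? yes] OR [the dwelling is not the tenant's only or principal home? yes] OR [the dwelling is not subject to a licensing requirement? yes] → satisfied.
article 13 — Assessable Arrangement: [the landlord is a resident landlord? yes] AND [Restricted Occupancy (article 9)? yes] AND [the deposit has not been protected in an approved scheme? yes] → satisfied.
article 3 — Critical Letting: the tenancy was granted for a fixed term? no; the landlord has served a valid prescribed-information notice? yes; the landlord is a resident landlord? yes — 2 of 3 hold (need ≥2) → satisfied.
article 5 — Tier II Agreement: [the rent includes payment for board? yes] AND [not an Assessable Arrangement (article 13)? no] AND [Critical Letting (article 3)? yes] → not satisfied.
article 1 — Tier IV Holding: [Tier II Agreement (article 5)? no] OR [the landlord has served a valid prescribed-information notice? yes] → satisfied.
article 2 — Tier II Letting: [Class-M Tenancy (article 11)? no] AND [Tier IV Holding (article 1)? yes] → not satisfied.

Class-M Tenancy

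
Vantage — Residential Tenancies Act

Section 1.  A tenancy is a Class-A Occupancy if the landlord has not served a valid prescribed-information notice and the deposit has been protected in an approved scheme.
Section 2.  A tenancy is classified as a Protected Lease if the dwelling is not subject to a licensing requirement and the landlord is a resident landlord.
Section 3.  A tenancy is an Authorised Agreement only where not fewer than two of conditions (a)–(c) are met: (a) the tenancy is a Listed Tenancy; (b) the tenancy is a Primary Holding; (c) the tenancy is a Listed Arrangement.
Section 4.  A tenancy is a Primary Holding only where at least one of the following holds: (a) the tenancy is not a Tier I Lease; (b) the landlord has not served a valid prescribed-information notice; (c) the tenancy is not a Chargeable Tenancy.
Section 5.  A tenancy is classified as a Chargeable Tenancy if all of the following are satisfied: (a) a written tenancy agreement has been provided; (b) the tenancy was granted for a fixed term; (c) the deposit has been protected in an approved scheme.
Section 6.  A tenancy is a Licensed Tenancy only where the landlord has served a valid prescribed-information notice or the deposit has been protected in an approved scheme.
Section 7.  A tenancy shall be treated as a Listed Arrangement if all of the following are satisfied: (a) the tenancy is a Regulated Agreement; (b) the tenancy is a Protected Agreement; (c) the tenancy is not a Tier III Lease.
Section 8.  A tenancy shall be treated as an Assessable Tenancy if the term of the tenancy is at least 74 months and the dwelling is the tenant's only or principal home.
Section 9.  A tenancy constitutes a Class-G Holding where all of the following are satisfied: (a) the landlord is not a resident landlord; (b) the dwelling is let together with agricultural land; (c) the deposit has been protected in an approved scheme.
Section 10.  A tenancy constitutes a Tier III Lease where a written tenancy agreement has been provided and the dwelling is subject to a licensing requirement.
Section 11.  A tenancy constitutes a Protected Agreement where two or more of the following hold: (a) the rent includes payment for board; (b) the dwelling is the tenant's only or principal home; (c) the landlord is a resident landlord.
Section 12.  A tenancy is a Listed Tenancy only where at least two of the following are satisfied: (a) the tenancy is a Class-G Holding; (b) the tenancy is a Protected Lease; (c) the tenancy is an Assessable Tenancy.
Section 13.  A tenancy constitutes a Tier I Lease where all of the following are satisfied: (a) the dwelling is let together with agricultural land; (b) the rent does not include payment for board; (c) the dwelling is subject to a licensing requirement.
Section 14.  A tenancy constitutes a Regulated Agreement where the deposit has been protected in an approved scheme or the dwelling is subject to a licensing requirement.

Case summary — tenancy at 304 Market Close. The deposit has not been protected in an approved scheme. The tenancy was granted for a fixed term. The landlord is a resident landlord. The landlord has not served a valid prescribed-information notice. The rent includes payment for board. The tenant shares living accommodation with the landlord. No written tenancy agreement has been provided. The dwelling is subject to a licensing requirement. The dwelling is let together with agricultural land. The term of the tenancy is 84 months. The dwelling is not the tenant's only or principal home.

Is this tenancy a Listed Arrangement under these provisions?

Yes

Under section 14: the deposit has been protected in an approved scheme? no; or the dwelling is subject to a licensing requirement? yes. So the tenancy is a Regulated Agreement.
Under section 11: the rent includes payment for board? yes; the dwelling is the tenant's only or principal home? no; the landlord is a resident landlord? yes — 2 of 3 hold (need ≥2) → satisfied.
Under section 10: a written tenancy agreement has been provided? no; and the dwelling is subject to a licensing requirement? yes. So the tenancy is not a Tier III Lease.
Under section 7: Regulated Agreement (section 14)? yes; and Protected Agreement (section 11)? yes; and not a Tier III Lease (section 10)? yes. So the tenancy is a Listed Arrangement.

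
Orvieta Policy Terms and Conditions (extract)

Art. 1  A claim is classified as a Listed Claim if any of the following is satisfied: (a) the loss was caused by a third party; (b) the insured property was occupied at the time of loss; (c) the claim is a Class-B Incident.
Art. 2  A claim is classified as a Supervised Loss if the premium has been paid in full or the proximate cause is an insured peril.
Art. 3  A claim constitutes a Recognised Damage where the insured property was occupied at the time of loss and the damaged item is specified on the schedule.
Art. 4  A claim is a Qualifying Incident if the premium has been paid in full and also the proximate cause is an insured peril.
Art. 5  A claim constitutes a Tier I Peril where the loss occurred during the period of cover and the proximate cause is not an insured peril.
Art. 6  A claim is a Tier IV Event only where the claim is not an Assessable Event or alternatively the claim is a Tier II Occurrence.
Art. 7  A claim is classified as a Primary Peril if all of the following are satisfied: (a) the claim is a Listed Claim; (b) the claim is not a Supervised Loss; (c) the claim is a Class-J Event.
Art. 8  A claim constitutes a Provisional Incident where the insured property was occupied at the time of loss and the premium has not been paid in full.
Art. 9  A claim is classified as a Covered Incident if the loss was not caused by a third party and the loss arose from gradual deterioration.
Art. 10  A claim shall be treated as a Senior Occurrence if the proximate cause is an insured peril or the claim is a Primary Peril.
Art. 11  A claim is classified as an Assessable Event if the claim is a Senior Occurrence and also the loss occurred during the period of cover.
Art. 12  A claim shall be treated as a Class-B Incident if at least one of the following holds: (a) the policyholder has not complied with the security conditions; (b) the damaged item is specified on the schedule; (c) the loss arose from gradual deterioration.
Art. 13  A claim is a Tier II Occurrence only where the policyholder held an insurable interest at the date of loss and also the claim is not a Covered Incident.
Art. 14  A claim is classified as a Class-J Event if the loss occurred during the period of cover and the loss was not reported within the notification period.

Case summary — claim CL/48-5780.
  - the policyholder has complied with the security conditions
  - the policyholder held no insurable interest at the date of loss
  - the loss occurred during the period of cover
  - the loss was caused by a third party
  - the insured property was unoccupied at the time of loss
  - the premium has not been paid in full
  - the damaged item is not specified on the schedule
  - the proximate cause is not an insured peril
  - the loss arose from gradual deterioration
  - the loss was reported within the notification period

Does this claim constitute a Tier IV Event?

Under article 12: the policyholder has not complied with the security conditions? no; or the damaged item is specified on the schedule? no; or the loss arose from gradual deterioration? yes. So the claim is a Class-B Incident.
Under article 1: the loss was caused by a third party? yes; or the insured property was occupied at the time of loss? no; or Class-B Incident (article 12)? yes. So the claim is a Listed Claim.
Under article 2: the premium has been paid in full? no; or the proximate cause is an insured peril? no. So the claim is not a Supervised Loss.
Under article 14: the loss occurred during the period of cover? yes; and the loss was not reported within the notification period? no. So the claim is not a Class-J Event.
Under article 7: Listed Claim (article 1)? yes; and not a Supervised Loss (article 2)? yes; and Class-J Event (article 14)? no. So the claim is not a Primary Peril.
Under article 10: the proximate cause is an insured peril? no; or Primary Peril (article 7)? no. So the claim is not a Senior Occurrence.
Under article 11: Senior Occurrence (article 10)? no; and the loss occurred during the period of cover? yes. So the claim is not an Assessable Event.
Under article 9: the loss was not caused by a third party? no; and the loss arose from gradual deterioration? yes. So the claim is not a Covered Incident.
Under article 13: the policyholder held an insurable interest at the date of loss? no; and not a Covered Incident (article 9)? yes. So the claim is not a Tier II Occurrence.
Under article 6: not an Assessable Event (article 11)? yes; or Tier II Occurrence (article 13)? no. So the claim is a Tier IV Event.

Yes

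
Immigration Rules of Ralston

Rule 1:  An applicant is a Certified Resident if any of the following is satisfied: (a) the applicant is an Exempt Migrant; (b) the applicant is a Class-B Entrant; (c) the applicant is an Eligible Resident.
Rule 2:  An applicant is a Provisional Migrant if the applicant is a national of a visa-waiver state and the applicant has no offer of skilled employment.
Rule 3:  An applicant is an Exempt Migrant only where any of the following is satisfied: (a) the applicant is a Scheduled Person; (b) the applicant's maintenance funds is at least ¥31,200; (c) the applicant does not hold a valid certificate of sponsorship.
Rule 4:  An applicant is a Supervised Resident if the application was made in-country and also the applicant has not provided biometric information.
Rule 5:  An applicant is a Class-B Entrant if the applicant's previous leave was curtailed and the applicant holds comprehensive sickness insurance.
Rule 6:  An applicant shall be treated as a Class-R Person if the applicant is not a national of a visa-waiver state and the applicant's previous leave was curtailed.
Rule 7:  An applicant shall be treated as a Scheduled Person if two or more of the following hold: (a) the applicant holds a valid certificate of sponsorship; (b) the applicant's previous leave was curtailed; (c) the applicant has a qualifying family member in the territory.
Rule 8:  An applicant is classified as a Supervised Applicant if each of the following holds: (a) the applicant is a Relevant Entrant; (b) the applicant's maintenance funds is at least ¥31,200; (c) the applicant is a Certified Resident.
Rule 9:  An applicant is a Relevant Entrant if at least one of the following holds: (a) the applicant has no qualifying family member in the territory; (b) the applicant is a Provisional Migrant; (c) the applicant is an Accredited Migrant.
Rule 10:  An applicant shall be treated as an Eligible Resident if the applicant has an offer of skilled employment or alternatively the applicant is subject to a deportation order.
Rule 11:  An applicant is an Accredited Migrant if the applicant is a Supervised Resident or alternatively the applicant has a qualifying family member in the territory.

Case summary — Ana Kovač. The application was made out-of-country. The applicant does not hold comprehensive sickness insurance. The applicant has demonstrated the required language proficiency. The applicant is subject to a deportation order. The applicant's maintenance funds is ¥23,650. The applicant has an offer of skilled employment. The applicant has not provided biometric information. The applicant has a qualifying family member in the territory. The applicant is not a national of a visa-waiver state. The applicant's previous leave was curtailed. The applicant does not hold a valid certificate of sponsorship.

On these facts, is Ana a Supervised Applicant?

No

rule 2 — Provisional Migrant: [the applicant is a national of a visa-waiver state? no] AND [the applicant has no offer of skilled employment? no] → not satisfied.
rule 4 — Supervised Resident: [the application was made in-country? no] AND [the applicant has not provided biometric information? yes] → not satisfied.
rule 11 — Accredited Migrant: [Supervised Resident (rule 4)? no] OR [the applicant has a qualifying family member in the territory? yes] → satisfied.
rule 9 — Relevant Entrant: [the applicant has no qualifying family member in the territory? no] OR [Provisional Migrant (rule 2)? no] OR [Accredited Migrant (rule 11)? yes] → satisfied.
rule 7 — Scheduled Person: the applicant holds a valid certificate of sponsorship? no; the applicant's previous leave was curtailed? yes; the applicant has a qualifying family member in the territory? yes — 2 of 3 hold (need ≥2) → satisfied.
rule 3 — Exempt Migrant: [Scheduled Person (rule 7)? yes] OR [applicant's maintenance funds: ¥23,650 ≥ ¥31,200? no] OR [the applicant does not hold a valid certificate of sponsorship? yes] → satisfied.
rule 5 — Class-B Entrant: [the applicant's previous leave was curtailed? yes] AND [the applicant holds comprehensive sickness insurance? no] → not satisfied.
rule 10 — Eligible Resident: [the applicant has an offer of skilled employment? yes] OR [the applicant is subject to a deportation order? yes] → satisfied.
rule 1 — Certified Resident: [Exempt Migrant (rule 3)? yes] OR [Class-B Entrant (rule 5)? no] OR [Eligible Resident (rule 10)? yes] → satisfied.
rule 8 — Supervised Applicant: [Relevant Entrant (rule 9)? yes] AND [applicant's maintenance funds: ¥23,650 ≥ ¥31,200? no] AND [Certified Resident (rule 1)? yes] → not satisfied.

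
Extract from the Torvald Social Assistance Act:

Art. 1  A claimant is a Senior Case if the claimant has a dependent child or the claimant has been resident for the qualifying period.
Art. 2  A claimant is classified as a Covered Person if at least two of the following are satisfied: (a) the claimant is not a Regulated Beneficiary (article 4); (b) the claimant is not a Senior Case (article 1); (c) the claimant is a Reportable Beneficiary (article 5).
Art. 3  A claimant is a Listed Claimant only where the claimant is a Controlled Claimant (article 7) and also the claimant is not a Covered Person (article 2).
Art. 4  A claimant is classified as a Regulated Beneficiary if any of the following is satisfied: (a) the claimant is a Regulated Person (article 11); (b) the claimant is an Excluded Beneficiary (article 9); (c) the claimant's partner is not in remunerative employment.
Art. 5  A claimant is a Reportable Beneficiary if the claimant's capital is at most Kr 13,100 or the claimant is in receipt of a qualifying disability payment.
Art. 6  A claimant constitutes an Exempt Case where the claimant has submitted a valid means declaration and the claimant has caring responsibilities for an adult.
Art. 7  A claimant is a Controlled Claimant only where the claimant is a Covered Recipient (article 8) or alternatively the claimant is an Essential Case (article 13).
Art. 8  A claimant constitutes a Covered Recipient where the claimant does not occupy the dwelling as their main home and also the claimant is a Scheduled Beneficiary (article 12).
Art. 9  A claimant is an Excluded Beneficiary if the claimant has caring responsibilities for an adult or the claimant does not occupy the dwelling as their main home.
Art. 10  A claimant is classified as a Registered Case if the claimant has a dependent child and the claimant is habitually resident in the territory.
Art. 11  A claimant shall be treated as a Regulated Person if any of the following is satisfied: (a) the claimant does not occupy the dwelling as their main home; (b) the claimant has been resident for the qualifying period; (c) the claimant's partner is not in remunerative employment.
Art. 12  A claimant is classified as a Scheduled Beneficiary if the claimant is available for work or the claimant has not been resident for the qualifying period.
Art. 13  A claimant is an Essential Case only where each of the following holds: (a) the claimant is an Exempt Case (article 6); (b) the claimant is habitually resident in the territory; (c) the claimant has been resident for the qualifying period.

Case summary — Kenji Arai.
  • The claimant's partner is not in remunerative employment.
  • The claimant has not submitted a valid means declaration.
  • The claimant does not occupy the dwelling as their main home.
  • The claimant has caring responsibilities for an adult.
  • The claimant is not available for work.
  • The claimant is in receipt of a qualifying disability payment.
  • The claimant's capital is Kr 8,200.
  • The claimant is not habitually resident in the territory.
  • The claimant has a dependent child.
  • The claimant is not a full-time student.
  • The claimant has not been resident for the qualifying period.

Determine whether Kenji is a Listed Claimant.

Under article 12: the claimant is available for work? no; or the claimant has not been resident for the qualifying period? yes. So the claimant is a Scheduled Beneficiary.
Under article 8: the claimant does not occupy the dwelling as their main home? yes; and Scheduled Beneficiary (article 12)? yes. So the claimant is a Covered Recipient.
Under article 6: the claimant has submitted a valid means declaration? no; and the claimant has caring responsibilities for an adult? yes. So the claimant is not an Exempt Case.
Under article 13: Exempt Case (article 6)? no; and the claimant is habitually resident in the territory? no; and the claimant has been resident for the qualifying period? no. So the claimant is not an Essential Case.
Under article 7: Covered Recipient (article 8)? yes; or Essential Case (article 13)? no. So the claimant is a Controlled Claimant.
Under article 11: the claimant does not occupy the dwelling as their main home? yes; or the claimant has been resident for the qualifying period? no; or the claimant's partner is not in remunerative employment? yes. So the claimant is a Regulated Person.
Under article 9: the claimant has caring responsibilities for an adult? yes; or the claimant does not occupy the dwelling as their main home? yes. So the claimant is an Excluded Beneficiary.
Under article 4: Regulated Person (article 11)? yes; or Excluded Beneficiary (article 9)? yes; or the claimant's partner is not in remunerative employment? yes. So the claimant is a Regulated Beneficiary.
Under article 1: the claimant has a dependent child? yes; or the claimant has been resident for the qualifying period? no. So the claimant is a Senior Case.
Under article 5: claimant's capital: Kr 8,200 ≤ Kr 13,100? yes; or the claimant is in receipt of a qualifying disability payment? yes. So the claimant is a Reportable Beneficiary.
Under article 2: not a Regulated Beneficiary (article 4)? no; not a Senior Case (article 1)? no; Reportable Beneficiary (article 5)? yes — 1 of 3 hold (need ≥2) → not satisfied.
Under article 3: Controlled Claimant (article 7)? yes; and not a Covered Person (article 2)? yes. So the claimant is a Listed Claimant.

Yes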